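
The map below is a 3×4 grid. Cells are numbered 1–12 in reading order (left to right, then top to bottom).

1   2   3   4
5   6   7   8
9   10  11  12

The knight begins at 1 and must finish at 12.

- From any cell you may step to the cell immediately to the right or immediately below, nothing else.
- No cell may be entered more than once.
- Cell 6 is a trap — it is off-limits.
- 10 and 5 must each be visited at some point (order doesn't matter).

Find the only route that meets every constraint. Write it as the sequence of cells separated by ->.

1 -> 5 -> 9 -> 10 -> 11 -> 12

Moves only go right or down, so the column and row indices never decrease.
Route from 1: down 2 to 9, right 3 to 12 — 5 moves in all.
Check: all required cells visited.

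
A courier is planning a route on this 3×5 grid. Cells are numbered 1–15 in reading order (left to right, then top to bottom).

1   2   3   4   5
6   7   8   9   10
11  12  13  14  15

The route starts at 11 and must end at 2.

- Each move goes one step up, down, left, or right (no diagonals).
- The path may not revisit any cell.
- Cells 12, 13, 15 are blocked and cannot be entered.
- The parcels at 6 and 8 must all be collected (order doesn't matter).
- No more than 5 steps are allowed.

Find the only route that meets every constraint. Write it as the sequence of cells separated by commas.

11, 6, 7, 8, 3, 2

The 5-move cap with required stops at 6, 8 leaves no slack for detours.
Route from 11: up to 6, 2× right (reaching 8), up to 3, left to 2 — 5 moves in all.
Check: all required cells visited; 5 ≤ 5 moves.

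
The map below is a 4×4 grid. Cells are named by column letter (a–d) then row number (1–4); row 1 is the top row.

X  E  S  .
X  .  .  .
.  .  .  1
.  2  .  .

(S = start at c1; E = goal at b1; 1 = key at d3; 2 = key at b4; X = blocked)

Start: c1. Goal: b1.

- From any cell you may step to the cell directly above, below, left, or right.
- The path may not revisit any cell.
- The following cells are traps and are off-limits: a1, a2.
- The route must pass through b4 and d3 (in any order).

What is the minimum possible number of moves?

9

Any route passes through b4 and d3 in some order between c1 and b1. Summing Manhattan distances along each leg and taking the cheapest ordering (c1 → d3 → b4 → b1) gives a lower bound of 3 + 3 + 3 = 9 moves.
A route of 9 moves achieves this: c1 → c2 → c3 → d3 → d4 → c4 → b4 → b3 → b2 → b1.
Since 9 matches the lower bound, it is optimal.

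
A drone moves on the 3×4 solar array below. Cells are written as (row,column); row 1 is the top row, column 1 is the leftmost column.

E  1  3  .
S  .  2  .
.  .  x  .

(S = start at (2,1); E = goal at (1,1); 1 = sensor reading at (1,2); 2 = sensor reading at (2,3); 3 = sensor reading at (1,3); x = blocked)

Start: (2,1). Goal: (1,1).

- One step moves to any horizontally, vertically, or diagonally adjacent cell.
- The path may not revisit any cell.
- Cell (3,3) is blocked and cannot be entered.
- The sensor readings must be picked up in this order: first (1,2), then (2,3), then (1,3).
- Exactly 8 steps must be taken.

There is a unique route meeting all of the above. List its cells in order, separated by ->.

(2,1) -> (1,2) -> (2,3) -> (3,4) -> (2,4) -> (1,4) -> (1,3) -> (2,2) -> (1,1)

The waypoints must appear in the order (1,2), (2,3), (1,3), with no cell reused.
Route from (2,1): up-right 1 to (1,2), down-right 2 to (3,4), up 2 to (1,4), left 1 to (1,3), down-left 1 to (2,2), up-left 1 to (1,1) — 8 moves in all.
Check: order respected (1 at step 1, 2 at step 2, 3 at step 6); 8 moves as required.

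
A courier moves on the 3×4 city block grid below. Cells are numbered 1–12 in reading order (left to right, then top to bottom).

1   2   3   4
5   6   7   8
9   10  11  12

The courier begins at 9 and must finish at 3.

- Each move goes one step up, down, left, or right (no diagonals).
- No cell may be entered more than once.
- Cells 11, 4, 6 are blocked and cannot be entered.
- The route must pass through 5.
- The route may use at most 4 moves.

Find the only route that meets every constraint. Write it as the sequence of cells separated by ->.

9 -> 5 -> 1 -> 2 -> 3

Any route must reach 5 and still end at 3 within 4 moves, so the order of the required stops is forced.
Route from 9: 2× up (reaching 1), 2× right (reaching 3) — 4 moves in all.
Check: all required cells visited; 4 ≤ 4 moves.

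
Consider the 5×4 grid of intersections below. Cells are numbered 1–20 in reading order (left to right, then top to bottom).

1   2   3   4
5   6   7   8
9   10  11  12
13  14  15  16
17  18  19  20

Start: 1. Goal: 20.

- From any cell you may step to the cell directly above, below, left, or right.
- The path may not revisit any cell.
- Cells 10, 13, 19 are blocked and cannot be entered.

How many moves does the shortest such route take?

The Manhattan distance from 1 to 20 is |1−5| + |1−4| = 7, so at least 7 moves are needed.
A route of 7 moves achieves this: 1 → 5 → 6 → 7 → 11 → 15 → 16 → 20.
Since 7 matches the lower bound, it is optimal.

7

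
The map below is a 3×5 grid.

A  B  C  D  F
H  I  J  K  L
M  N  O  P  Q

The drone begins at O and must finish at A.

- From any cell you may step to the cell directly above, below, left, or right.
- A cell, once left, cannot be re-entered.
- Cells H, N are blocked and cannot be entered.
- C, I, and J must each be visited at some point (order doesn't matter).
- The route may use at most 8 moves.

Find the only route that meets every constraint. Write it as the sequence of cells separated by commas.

O, P, K, D, C, J, I, B, A

The 8-move cap with required stops at C, I, J leaves no slack for detours.
Route from O: right 1 to P, up 2 to D, left 1 to C, down 1 to J, left 1 to I, up 1 to B, left 1 to A — 8 moves in all.
Check: all required cells visited; 8 ≤ 8 moves.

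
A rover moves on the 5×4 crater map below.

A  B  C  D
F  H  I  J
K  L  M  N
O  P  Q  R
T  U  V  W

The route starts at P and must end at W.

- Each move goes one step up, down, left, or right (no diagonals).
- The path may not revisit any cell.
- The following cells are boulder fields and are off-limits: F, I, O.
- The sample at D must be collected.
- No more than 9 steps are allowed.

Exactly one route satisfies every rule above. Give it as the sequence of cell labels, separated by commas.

P, L, H, B, C, D, J, N, R, W

Any route must reach D and still end at W within 9 moves, so the order of the required stops is forced.
Route from P: 3× up (reaching B), 2× right (reaching D), 4× down (reaching W) — 9 moves in all.
Check: all required cells visited; 9 ≤ 9 moves.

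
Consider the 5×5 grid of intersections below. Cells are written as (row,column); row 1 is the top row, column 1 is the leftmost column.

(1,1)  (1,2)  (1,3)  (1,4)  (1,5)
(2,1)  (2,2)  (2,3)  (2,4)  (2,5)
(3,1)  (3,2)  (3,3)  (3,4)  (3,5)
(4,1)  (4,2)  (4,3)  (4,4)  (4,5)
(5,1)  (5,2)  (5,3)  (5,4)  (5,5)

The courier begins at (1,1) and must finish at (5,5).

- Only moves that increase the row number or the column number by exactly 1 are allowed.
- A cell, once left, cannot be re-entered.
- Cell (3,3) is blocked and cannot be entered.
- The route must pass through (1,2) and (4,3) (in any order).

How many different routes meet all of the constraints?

3

A right/down-only route from (1,1) to (5,5) makes exactly 4 down-moves and 4 right-moves in some order.
With no other constraints that would be C(8,4) = 70 routes.
A monotone route can only reach the required cells in the order (1,2), (4,3), so split there and multiply the segment counts (each segment already excludes blocked cells): (1,1)→(1,2): 1; (1,2)→(4,3): 1; (4,3)→(5,5): 3; product = 3.
That gives 3 routes.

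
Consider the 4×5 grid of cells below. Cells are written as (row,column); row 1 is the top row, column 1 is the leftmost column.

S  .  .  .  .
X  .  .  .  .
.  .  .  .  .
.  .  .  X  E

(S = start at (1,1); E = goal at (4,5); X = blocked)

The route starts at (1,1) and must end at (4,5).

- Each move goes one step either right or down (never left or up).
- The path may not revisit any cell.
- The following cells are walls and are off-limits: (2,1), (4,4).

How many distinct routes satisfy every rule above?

A right/down-only route from (1,1) to (4,5) makes exactly 3 down-moves and 4 right-moves in some order.
With no other constraints that would be C(7,3) = 35 routes.
Subtract routes through each blocked cell (inclusion–exclusion for overlaps): − through (2,1): 15 − through (4,4): 20 + through (2,1)&(4,4): 10 → 10.
That gives 10 routes.

10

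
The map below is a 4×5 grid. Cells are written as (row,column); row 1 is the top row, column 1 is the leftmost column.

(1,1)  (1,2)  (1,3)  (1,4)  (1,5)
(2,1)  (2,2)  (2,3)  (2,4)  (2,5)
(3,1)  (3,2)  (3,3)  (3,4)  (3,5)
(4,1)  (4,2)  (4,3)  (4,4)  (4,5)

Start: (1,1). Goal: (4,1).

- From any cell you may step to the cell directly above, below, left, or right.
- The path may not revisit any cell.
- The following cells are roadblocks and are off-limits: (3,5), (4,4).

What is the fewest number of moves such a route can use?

3

The Manhattan distance from (1,1) to (4,1) is |1−4| + |1−1| = 3, so at least 3 moves are needed.
A route of 3 moves achieves this: (1,1) → (2,1) → (3,1) → (4,1).
Since 3 matches the lower bound, it is optimal.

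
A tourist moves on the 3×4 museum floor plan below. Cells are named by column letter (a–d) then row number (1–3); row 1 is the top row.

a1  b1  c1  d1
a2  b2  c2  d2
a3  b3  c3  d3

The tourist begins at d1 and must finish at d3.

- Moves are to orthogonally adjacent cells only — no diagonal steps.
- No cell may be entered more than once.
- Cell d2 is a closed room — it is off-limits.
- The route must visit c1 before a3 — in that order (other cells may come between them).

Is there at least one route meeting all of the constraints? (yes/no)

One route that works: d1 → c1 → c2 → b2 → a2 → a3 → b3 → c3 → d3.

yes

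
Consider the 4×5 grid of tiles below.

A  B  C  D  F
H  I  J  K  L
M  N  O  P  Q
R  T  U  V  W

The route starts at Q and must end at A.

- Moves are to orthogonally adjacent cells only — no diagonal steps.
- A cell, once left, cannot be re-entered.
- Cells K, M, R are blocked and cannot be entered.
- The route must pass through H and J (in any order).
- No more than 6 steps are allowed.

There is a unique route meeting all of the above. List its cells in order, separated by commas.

Any route must reach H and J and still end at A within 6 moves, so the order of the required stops is forced.
Route from Q: left 2 to O, up 1 to J, left 2 to H, up 1 to A — 6 moves in all.
Check: all required cells visited; 6 ≤ 6 moves.

Q, P, O, J, I, H, A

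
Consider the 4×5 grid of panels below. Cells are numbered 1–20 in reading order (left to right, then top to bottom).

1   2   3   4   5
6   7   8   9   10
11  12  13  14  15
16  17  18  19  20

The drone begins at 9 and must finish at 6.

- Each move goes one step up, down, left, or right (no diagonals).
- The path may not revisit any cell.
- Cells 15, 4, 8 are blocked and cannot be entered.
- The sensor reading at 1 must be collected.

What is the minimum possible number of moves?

7

Any route passes through 1 somewhere between 9 and 6. Summing Manhattan distances along the two legs (9 → 1 → 6) gives a lower bound of 4 + 1 = 5 moves.
That bound ignores the blocked cells. Measuring each leg by the fewest moves that actually steer around them (9→1: 6; 1→6: 1) raises the lower bound to 7.
A route of 7 moves exists: 9 → 14 → 13 → 12 → 7 → 2 → 1 → 6.
Since 7 matches that lower bound, it is optimal.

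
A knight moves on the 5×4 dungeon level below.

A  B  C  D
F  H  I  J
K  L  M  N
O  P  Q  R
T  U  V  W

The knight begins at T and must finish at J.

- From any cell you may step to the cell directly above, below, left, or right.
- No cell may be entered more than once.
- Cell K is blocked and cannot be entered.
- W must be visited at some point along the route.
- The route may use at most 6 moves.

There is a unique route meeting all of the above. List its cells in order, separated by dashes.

T - U - V - W - R - N - J

Any route must reach W and still end at J within 6 moves, so the order of the required stops is forced.
Route from T: 3× right (reaching W), 3× up (reaching J) — 6 moves in all.
Check: all required cells visited; 6 ≤ 6 moves.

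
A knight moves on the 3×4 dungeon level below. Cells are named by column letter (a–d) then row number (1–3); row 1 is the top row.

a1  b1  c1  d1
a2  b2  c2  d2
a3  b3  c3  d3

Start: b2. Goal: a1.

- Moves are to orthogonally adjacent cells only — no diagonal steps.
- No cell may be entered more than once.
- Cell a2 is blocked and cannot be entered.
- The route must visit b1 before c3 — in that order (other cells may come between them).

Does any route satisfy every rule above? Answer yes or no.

no

Ignoring the required order, 5 revisit-free routes from b2 to a1 pass through all of b1 and c3; the waypoint orders that occur are c3 → b1 (5) — never b1 → c3.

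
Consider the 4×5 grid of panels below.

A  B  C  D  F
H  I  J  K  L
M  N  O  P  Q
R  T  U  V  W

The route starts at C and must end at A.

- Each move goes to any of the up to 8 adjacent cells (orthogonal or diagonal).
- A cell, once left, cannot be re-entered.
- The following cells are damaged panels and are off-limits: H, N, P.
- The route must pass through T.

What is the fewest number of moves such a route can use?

6

Any route passes through T somewhere between C and A. Summing Chebyshev distances along the two legs (C → T → A) gives a lower bound of 3 + 3 = 6 moves.
A route of 6 moves achieves this: C → J → O → T → M → I → A.
Since 6 matches the lower bound, it is optimal.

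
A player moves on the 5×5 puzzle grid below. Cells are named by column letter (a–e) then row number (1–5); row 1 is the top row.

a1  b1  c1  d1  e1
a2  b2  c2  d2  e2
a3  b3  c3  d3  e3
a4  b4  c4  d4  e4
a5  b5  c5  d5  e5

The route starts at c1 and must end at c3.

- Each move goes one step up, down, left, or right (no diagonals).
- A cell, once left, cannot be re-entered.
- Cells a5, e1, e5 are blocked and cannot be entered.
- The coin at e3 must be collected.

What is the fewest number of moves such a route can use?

6

Any route passes through e3 somewhere between c1 and c3. Summing Manhattan distances along the two legs (c1 → e3 → c3) gives a lower bound of 4 + 2 = 6 moves.
A route of 6 moves achieves this: c1 → c2 → d2 → e2 → e3 → d3 → c3.
Since 6 matches the lower bound, it is optimal.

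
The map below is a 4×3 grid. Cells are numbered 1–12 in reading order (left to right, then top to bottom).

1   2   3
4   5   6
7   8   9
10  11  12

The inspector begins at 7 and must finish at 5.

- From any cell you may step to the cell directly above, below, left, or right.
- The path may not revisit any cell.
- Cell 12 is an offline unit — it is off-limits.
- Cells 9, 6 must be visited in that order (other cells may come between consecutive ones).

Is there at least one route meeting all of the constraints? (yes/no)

yes

One route that works: 7 → 8 → 9 → 6 → 5.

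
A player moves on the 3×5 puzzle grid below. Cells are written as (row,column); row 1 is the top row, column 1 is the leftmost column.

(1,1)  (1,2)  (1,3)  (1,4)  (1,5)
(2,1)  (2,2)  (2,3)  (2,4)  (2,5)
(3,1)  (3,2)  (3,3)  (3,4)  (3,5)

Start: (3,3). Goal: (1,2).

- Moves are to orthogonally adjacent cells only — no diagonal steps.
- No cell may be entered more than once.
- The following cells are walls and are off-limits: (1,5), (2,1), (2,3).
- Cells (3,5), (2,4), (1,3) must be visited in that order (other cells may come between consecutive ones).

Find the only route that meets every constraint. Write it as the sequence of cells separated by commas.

The waypoints must appear in the order (3,5), (2,4), (1,3), with no cell reused.
Route from (3,3): right 2 to (3,5), up 1 to (2,5), left 1 to (2,4), up 1 to (1,4), left 2 to (1,2) — 7 moves in all.
Check: order respected ((3,5) at step 2, (2,4) at step 4, (1,3) at step 6).

(3,3), (3,4), (3,5), (2,5), (2,4), (1,4), (1,3), (1,2)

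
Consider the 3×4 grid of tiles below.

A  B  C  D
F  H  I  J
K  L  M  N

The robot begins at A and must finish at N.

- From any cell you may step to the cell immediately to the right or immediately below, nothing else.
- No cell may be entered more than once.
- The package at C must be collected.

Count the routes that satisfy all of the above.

A right/down-only route from A to N makes exactly 2 down-moves and 3 right-moves in some order.
With no other constraints that would be C(5,2) = 10 routes.
Split at C and multiply the segment counts: A→C: 1; C→N: 3; product = 3.
That gives 3 routes.

3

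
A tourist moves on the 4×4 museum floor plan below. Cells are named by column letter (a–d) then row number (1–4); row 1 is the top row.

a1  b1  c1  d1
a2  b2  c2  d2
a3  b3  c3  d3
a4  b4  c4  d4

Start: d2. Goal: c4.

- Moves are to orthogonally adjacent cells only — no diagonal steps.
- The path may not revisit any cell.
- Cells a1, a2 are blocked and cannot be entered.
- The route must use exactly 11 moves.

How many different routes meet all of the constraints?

2

Need simple routes of exactly 11 moves from d2 to c4 (Manhattan distance 3, so 4 moves are spent on a detour and 4 undoing it).
Enumerating: d2 d1 c1 b1 b2 c2 c3 b3 a3 a4 b4 c4 | d2 d3 c3 c2 c1 b1 b2 b3 a3 a4 b4 c4.
That gives 2 routes.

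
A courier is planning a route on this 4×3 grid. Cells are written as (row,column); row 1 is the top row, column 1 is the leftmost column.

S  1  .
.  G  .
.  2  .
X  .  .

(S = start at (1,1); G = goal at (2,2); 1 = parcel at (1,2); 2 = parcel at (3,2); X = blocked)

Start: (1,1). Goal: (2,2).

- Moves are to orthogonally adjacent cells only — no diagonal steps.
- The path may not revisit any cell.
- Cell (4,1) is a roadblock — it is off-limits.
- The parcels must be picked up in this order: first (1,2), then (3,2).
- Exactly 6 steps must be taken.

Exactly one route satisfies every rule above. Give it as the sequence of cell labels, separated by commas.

(1,1), (1,2), (1,3), (2,3), (3,3), (3,2), (2,2)

The waypoints must appear in the order (1,2), (3,2), with no cell reused.
Route from (1,1): right 2 to (1,3), down 2 to (3,3), left 1 to (3,2), up 1 to (2,2) — 6 moves in all.
Check: order respected (1 at step 1, 2 at step 5); 6 moves as required.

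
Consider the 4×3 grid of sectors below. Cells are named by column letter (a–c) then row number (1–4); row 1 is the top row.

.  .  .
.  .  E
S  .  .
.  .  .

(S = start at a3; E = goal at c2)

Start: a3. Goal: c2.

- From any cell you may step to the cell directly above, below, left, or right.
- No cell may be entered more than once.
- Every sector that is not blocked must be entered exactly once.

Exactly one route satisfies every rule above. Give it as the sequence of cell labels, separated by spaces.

Need to visit all 12 open cells exactly once, starting at a3 and ending at c2.
Route from a3: down 1 to a4, right 2 to c4, up 1 to c3, left 1 to b3, up 1 to b2, left 1 to a2, up 1 to a1, right 2 to c1, down 1 to c2 — 11 moves in all.
Check: all 12 open cells covered.

a3 a4 b4 c4 c3 b3 b2 a2 a1 b1 c1 c2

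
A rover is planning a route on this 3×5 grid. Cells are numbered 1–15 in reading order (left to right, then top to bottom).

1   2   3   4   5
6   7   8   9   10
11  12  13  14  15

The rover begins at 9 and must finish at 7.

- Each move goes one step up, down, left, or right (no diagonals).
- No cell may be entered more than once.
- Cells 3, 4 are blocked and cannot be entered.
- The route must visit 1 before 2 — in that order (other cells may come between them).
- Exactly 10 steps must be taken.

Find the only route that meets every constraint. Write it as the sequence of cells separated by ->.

9 -> 10 -> 15 -> 14 -> 13 -> 12 -> 11 -> 6 -> 1 -> 2 -> 7

The waypoints must appear in the order 1, 2, with no cell reused.
Route from 9: right to 10, down to 15, 4× left (reaching 11), 2× up (reaching 1), right to 2, down to 7 — 10 moves in all.
Check: order respected (1 at step 8, 2 at step 9); 10 moves as required.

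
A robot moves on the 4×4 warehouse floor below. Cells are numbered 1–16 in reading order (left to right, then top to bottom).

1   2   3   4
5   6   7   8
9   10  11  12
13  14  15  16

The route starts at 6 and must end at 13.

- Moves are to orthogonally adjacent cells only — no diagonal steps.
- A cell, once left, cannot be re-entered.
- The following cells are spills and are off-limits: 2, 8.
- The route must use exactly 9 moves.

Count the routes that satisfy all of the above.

2

Need simple routes of exactly 9 moves from 6 to 13 (Manhattan distance 3, so 3 moves are spent on a detour and 3 undoing it).
Enumerating: 6 5 9 10 11 12 16 15 14 13 | 6 7 11 12 16 15 14 10 9 13.
That gives 2 routes.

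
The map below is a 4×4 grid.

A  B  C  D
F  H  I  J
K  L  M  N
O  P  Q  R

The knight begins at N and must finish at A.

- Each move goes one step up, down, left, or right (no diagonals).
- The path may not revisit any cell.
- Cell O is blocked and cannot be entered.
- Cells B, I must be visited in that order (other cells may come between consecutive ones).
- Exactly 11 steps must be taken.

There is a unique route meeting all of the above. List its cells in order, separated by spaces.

N J D C B H I M L K F A

The waypoints must appear in the order B, I, with no cell reused.
Route from N: up 2 to D, left 2 to B, down 1 to H, right 1 to I, down 1 to M, left 2 to K, up 2 to A — 11 moves in all.
Check: order respected (B at step 4, I at step 6); 11 moves as required.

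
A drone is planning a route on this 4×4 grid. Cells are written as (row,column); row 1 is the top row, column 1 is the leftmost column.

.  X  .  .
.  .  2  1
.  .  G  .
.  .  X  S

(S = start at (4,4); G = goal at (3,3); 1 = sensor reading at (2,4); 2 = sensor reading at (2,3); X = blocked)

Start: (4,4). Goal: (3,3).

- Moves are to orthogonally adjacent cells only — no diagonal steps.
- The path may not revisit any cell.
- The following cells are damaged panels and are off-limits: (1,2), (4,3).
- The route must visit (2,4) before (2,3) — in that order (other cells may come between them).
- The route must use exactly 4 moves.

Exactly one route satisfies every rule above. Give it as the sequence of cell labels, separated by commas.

The waypoints must appear in the order (2,4), (2,3), with no cell reused.
Route from (4,4): up 2 to (2,4), left 1 to (2,3), down 1 to (3,3) — 4 moves in all.
Check: order respected (1 at step 2, 2 at step 3); 4 moves as required.

(4,4), (3,4), (2,4), (2,3), (3,3)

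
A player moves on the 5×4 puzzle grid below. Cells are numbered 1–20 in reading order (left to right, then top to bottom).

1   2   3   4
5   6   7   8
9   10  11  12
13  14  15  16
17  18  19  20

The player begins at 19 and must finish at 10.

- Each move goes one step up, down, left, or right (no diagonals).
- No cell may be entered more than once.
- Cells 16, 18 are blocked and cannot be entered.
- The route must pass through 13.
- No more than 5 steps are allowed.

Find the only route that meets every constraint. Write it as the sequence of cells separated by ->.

Any route must reach 13 and still end at 10 within 5 moves, so the order of the required stops is forced.
Route from 19: up 1 to 15, left 2 to 13, up 1 to 9, right 1 to 10 — 5 moves in all.
Check: all required cells visited; 5 ≤ 5 moves.

19 -> 15 -> 14 -> 13 -> 9 -> 10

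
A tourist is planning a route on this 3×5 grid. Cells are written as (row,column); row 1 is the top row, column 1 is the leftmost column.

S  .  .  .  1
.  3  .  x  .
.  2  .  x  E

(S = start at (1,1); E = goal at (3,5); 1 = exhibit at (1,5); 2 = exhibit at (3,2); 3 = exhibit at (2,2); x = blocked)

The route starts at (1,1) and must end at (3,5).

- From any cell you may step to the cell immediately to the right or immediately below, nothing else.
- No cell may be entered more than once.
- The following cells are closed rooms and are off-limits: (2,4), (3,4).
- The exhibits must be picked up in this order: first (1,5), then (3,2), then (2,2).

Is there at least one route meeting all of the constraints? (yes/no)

no

(3,2) lies to the left of (1,5), so going from (1,5) to (3,2) would need a leftward move — but moves only go right/down, so (1,5) cannot be visited before (3,2).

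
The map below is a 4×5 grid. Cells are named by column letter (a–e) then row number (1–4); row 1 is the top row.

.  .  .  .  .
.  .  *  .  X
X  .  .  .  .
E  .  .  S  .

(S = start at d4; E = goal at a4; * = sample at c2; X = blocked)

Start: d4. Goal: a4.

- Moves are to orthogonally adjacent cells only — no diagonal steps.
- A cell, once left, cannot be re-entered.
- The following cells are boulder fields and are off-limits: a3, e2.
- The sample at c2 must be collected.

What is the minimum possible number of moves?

Any route passes through c2 somewhere between d4 and a4. Summing Manhattan distances along the two legs (d4 → c2 → a4) gives a lower bound of 3 + 4 = 7 moves.
A route of 7 moves achieves this: d4 → d3 → d2 → c2 → c3 → c4 → b4 → a4.
Since 7 matches the lower bound, it is optimal.

7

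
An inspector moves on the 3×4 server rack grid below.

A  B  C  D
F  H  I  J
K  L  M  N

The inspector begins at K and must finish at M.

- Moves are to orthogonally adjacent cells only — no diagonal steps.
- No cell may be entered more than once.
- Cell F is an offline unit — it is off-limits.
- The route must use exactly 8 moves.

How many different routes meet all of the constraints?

Need simple routes of exactly 8 moves from K to M (Manhattan distance 2, so 3 moves are spent on a detour and 3 undoing it).
Enumerating: K L H B C I J N M | K L H B C D J N M | K L H B C D J I M | K L H I C D J N M.
That gives 4 routes.

4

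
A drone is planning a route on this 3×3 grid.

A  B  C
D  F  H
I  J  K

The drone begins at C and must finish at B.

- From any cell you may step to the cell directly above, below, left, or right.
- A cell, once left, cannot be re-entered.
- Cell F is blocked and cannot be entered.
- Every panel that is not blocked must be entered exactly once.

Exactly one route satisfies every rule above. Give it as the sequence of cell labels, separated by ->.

C -> H -> K -> J -> I -> D -> A -> B

Need to visit all 8 open cells exactly once, starting at C and ending at B.
Cell J has only two open neighbours (I and K), so the path must pass straight through it: one of those is the cell it's entered from and the other is where it exits.
Route from C: 2× down (reaching K), 2× left (reaching I), 2× up (reaching A), right to B — 7 moves in all.
Check: all 8 open cells covered.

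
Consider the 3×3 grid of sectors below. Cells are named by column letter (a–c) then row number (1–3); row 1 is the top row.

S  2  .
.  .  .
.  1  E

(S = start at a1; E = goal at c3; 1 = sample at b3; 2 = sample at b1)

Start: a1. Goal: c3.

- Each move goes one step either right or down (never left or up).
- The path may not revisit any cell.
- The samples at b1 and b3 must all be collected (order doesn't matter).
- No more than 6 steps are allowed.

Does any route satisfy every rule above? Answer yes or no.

One route that works: a1 → b1 → b2 → b3 → c3.

yes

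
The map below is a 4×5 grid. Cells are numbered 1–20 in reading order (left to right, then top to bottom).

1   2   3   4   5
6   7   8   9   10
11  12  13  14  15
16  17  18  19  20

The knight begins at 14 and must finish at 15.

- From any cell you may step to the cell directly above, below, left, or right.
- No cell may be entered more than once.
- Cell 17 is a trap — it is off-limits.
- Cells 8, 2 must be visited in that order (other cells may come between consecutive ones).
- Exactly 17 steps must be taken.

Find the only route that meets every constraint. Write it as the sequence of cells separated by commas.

14, 9, 10, 5, 4, 3, 8, 7, 2, 1, 6, 11, 12, 13, 18, 19, 20, 15

The waypoints must appear in the order 8, 2, with no cell reused.
Route from 14: up 1 to 9, right 1 to 10, up 1 to 5, left 2 to 3, down 1 to 8, left 1 to 7, up 1 to 2, left 1 to 1, down 2 to 11, right 2 to 13, down 1 to 18, right 2 to 20, up 1 to 15 — 17 moves in all.
Check: order respected (8 at step 6, 2 at step 8); 17 moves as required.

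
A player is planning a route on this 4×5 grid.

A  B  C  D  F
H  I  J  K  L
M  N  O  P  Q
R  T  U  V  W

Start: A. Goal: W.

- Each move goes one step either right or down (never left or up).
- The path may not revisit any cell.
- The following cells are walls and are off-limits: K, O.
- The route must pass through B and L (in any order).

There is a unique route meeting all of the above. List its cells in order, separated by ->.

A -> B -> C -> D -> F -> L -> Q -> W

Moves only go right or down, so the column and row indices never decrease.
Route from A: right 4 to F, down 3 to W — 7 moves in all.
Check: all required cells visited.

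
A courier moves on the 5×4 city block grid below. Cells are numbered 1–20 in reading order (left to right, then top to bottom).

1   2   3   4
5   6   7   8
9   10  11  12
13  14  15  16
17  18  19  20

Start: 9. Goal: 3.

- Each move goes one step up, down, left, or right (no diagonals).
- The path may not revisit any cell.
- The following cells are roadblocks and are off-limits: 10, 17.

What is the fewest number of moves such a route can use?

4

The Manhattan distance from 9 to 3 is |3−1| + |1−3| = 4, so at least 4 moves are needed.
A route of 4 moves achieves this: 9 → 5 → 1 → 2 → 3.
Since 4 matches the lower bound, it is optimal.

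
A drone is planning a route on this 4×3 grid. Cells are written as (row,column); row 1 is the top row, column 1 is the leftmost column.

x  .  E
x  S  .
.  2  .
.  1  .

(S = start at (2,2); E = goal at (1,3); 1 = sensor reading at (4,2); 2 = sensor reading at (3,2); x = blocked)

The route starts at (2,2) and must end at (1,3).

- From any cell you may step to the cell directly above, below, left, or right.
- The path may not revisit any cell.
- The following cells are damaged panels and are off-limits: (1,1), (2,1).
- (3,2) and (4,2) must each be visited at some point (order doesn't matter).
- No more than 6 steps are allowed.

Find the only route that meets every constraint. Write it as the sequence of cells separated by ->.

(2,2) -> (3,2) -> (4,2) -> (4,3) -> (3,3) -> (2,3) -> (1,3)

The budget equals the shortest possible length, so every move has to be on a shortest route through the required cells.
Route from (2,2): down 2 to (4,2), right 1 to (4,3), up 3 to (1,3) — 6 moves in all.
Check: all required cells visited; 6 ≤ 6 moves.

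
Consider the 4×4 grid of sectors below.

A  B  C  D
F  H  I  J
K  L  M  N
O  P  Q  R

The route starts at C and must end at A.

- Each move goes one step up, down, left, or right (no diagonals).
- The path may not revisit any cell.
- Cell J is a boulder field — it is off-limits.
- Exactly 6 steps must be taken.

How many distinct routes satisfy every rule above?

Need simple routes of exactly 6 moves from C to A (Manhattan distance 2, so 2 moves are spent on a detour and 2 undoing it).
Enumerating: C I M L H B A | C I M L H F A | C I M L K F A | C I H L K F A | C B H L K F A.
That gives 5 routes.

5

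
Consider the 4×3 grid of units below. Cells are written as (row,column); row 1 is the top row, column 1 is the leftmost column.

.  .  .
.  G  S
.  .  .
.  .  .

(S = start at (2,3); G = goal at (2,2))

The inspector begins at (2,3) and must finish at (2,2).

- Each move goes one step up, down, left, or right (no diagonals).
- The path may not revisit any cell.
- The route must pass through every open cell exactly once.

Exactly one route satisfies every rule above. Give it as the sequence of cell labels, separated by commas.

(2,3), (1,3), (1,2), (1,1), (2,1), (3,1), (4,1), (4,2), (4,3), (3,3), (3,2), (2,2)

Need to visit all 12 open cells exactly once, starting at (2,3) and ending at (2,2).
Cell (4,1) has only two open neighbours ((3,1) and (4,2)), so the path must pass straight through it: one of those is the cell it's entered from and the other is where it exits.
Route from (2,3): up to (1,3), 2× left (reaching (1,1)), 3× down (reaching (4,1)), 2× right (reaching (4,3)), up to (3,3), left to (3,2), up to (2,2) — 11 moves in all.
Check: all 12 open cells covered.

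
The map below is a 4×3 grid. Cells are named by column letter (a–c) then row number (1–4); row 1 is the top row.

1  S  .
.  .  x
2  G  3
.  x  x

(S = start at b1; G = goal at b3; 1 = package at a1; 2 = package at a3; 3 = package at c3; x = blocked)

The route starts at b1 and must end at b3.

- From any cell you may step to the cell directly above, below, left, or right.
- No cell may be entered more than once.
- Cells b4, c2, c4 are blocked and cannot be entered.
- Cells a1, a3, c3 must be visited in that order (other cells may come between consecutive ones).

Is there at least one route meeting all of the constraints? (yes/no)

c3 must be visited but has only one open neighbour (b3), and it is neither the start nor the goal — the route would have to enter and leave through b3, re-entering it.

no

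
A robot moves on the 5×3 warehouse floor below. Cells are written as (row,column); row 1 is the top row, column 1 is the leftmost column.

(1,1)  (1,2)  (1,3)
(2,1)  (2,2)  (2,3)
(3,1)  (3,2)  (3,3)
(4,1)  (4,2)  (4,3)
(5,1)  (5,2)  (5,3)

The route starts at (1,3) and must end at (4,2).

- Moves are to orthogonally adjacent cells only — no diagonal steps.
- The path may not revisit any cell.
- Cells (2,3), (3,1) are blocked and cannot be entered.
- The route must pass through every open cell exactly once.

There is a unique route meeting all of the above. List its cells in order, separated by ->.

(1,3) -> (1,2) -> (1,1) -> (2,1) -> (2,2) -> (3,2) -> (3,3) -> (4,3) -> (5,3) -> (5,2) -> (5,1) -> (4,1) -> (4,2)

Need to visit all 13 open cells exactly once, starting at (1,3) and ending at (4,2).
Cell (4,1) has only two open neighbours ((5,1) and (4,2)), so the path must pass straight through it: one of those is the cell it's entered from and the other is where it exits.
Route from (1,3): left 2 to (1,1), down 1 to (2,1), right 1 to (2,2), down 1 to (3,2), right 1 to (3,3), down 2 to (5,3), left 2 to (5,1), up 1 to (4,1), right 1 to (4,2) — 12 moves in all.
Check: all 13 open cells covered.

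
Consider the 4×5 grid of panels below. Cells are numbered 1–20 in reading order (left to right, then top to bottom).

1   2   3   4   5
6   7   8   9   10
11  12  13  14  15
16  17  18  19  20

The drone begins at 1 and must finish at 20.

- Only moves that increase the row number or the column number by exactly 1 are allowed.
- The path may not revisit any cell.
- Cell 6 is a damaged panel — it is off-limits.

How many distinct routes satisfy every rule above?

20

A right/down-only route from 1 to 20 makes exactly 3 down-moves and 4 right-moves in some order.
With no other constraints that would be C(7,3) = 35 routes.
Subtract routes through each blocked cell (inclusion–exclusion for overlaps): − through 6: 15 → 20.
That gives 20 routes.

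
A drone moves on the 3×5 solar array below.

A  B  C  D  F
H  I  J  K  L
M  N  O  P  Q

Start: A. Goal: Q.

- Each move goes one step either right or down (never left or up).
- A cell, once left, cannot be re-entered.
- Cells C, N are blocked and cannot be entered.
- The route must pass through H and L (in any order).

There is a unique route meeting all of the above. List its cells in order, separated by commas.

Moves only go right or down, so the column and row indices never decrease.
Route from A: down 1 to H, right 4 to L, down 1 to Q — 6 moves in all.
Check: all required cells visited.

A, H, I, J, K, L, Q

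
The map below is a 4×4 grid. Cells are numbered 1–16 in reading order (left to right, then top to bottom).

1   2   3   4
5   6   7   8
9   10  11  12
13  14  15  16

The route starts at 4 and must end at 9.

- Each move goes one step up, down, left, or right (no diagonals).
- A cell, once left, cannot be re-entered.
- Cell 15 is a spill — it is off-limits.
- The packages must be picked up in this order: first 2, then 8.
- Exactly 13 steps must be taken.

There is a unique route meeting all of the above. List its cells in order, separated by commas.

4, 3, 2, 1, 5, 6, 7, 8, 12, 11, 10, 14, 13, 9

The waypoints must appear in the order 2, 8, with no cell reused.
Route from 4: left 3 to 1, down 1 to 5, right 3 to 8, down 1 to 12, left 2 to 10, down 1 to 14, left 1 to 13, up 1 to 9 — 13 moves in all.
Check: order respected (2 at step 2, 8 at step 7); 13 moves as required.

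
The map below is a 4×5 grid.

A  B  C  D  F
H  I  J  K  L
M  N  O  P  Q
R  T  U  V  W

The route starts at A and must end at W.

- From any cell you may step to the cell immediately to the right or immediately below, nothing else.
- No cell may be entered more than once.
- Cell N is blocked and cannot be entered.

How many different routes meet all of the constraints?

A right/down-only route from A to W makes exactly 3 down-moves and 4 right-moves in some order.
With no other constraints that would be C(7,3) = 35 routes.
Subtract routes through each blocked cell (inclusion–exclusion for overlaps): − through N: 12 → 23.
That gives 23 routes.

23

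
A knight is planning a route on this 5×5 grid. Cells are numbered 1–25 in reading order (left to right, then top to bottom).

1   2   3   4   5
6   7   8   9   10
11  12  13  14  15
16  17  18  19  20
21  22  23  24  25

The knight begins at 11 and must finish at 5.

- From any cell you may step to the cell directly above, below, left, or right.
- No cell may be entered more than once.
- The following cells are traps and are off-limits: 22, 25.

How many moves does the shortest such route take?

6

The Manhattan distance from 11 to 5 is |3−1| + |1−5| = 6, so at least 6 moves are needed.
A route of 6 moves achieves this: 11 → 6 → 1 → 2 → 3 → 4 → 5.
Since 6 matches the lower bound, it is optimal.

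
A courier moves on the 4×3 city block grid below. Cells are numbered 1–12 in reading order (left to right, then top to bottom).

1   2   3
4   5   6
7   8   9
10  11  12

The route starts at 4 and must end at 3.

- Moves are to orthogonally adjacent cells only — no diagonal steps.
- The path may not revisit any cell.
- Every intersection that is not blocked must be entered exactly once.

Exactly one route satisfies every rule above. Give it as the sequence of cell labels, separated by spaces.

4 1 2 5 8 7 10 11 12 9 6 3

Need to visit all 12 open cells exactly once, starting at 4 and ending at 3.
Cell 12 has only two open neighbours (9 and 11), so the path must pass straight through it: one of those is the cell it's entered from and the other is where it exits.
Route from 4: up to 1, right to 2, 2× down (reaching 8), left to 7, down to 10, 2× right (reaching 12), 3× up (reaching 3) — 11 moves in all.
Check: all 12 open cells covered.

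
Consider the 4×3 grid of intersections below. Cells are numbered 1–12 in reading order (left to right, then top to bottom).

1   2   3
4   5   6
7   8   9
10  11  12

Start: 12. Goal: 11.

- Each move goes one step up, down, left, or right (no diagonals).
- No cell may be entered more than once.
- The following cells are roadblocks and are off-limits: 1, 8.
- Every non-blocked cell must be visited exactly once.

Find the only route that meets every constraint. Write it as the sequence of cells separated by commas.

12, 9, 6, 3, 2, 5, 4, 7, 10, 11

Need to visit all 10 open cells exactly once, starting at 12 and ending at 11.
Route from 12: 3× up (reaching 3), left to 2, down to 5, left to 4, 2× down (reaching 10), right to 11 — 9 moves in all.
Check: all 10 open cells covered.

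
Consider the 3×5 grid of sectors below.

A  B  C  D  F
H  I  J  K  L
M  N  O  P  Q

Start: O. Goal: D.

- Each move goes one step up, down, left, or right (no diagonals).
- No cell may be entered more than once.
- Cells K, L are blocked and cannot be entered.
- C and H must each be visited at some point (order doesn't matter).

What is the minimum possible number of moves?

7

Any route passes through C and H in some order between O and D. Summing Manhattan distances along each leg and taking the cheapest ordering (O → H → C → D) gives a lower bound of 3 + 3 + 1 = 7 moves.
A route of 7 moves achieves this: O → J → I → H → A → B → C → D.
Since 7 matches the lower bound, it is optimal.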